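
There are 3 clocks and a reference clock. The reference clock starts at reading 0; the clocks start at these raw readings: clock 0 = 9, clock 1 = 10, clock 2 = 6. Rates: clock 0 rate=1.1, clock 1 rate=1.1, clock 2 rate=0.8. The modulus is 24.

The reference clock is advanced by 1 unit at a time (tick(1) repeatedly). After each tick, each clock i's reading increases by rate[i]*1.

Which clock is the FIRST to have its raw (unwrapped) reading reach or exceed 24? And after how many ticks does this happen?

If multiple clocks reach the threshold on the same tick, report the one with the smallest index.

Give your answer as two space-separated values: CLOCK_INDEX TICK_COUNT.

clock 0: start=9, rate=1.1, needs 24-9 = 15; ticks = ceil(15/1.1) = ceil(13.6364) = 14; reading at tick 14 = 9 + 1.1*14 = 24.4000
clock 1: start=10, rate=1.1, needs 24-10 = 14; ticks = ceil(14/1.1) = ceil(12.7273) = 13; reading at tick 13 = 10 + 1.1*13 = 24.3000
clock 2: start=6, rate=0.8, needs 24-6 = 18; ticks = ceil(18/0.8) = ceil(22.5000) = 23; reading at tick 23 = 6 + 0.8*23 = 24.4000
Minimum tick count = 13; winners = [1]; smallest index = 1

Answer: 1 13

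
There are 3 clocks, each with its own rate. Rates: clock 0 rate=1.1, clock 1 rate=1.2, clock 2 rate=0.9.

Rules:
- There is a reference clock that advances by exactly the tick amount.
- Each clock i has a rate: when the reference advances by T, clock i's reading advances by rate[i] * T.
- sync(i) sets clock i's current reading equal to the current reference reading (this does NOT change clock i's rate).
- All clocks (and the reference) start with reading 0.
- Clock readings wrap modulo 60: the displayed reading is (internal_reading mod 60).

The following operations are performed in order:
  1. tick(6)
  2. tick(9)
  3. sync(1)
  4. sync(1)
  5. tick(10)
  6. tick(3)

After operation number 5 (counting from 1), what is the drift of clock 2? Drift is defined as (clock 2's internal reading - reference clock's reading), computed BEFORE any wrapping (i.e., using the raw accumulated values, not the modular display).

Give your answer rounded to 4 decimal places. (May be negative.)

After op 1 tick(6): ref=6.0000 raw=[6.6000 7.2000 5.4000]
After op 2 tick(9): ref=15.0000 raw=[16.5000 18.0000 13.5000]
After op 3 sync(1): ref=15.0000 raw=[16.5000 15.0000 13.5000]
After op 4 sync(1): ref=15.0000 raw=[16.5000 15.0000 13.5000]
After op 5 tick(10): ref=25.0000 raw=[27.5000 27.0000 22.5000]
Drift of clock 2 after op 5: 22.5000 - 25.0000 = -2.5000

Answer: -2.5000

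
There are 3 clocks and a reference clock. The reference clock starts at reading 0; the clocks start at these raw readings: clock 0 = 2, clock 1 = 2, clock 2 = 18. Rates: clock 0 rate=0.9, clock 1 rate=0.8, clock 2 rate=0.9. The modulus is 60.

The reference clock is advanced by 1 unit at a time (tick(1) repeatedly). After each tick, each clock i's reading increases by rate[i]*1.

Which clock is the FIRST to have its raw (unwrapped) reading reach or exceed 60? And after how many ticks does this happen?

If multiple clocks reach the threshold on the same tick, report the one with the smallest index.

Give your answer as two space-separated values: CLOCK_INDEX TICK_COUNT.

Answer: 2 47

Derivation:
clock 0: start=2, rate=0.9, needs 60-2 = 58; ticks = ceil(58/0.9) = ceil(64.4444) = 65; reading at tick 65 = 2 + 0.9*65 = 60.5000
clock 1: start=2, rate=0.8, needs 60-2 = 58; ticks = ceil(58/0.8) = ceil(72.5000) = 73; reading at tick 73 = 2 + 0.8*73 = 60.4000
clock 2: start=18, rate=0.9, needs 60-18 = 42; ticks = ceil(42/0.9) = ceil(46.6667) = 47; reading at tick 47 = 18 + 0.9*47 = 60.3000
Minimum tick count = 47; winners = [2]; smallest index = 2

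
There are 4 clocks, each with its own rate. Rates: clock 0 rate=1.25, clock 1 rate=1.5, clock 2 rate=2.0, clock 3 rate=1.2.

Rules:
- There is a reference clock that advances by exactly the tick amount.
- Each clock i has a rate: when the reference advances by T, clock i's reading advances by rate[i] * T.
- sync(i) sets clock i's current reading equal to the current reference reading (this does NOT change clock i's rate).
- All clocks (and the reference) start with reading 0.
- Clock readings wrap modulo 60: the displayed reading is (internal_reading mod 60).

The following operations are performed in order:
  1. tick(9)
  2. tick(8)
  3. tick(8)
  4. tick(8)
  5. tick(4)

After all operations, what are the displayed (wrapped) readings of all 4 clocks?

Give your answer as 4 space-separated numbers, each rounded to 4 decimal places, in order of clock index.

After op 1 tick(9): ref=9.0000 raw=[11.2500 13.5000 18.0000 10.8000]
After op 2 tick(8): ref=17.0000 raw=[21.2500 25.5000 34.0000 20.4000]
After op 3 tick(8): ref=25.0000 raw=[31.2500 37.5000 50.0000 30.0000]
After op 4 tick(8): ref=33.0000 raw=[41.2500 49.5000 66.0000 39.6000]
After op 5 tick(4): ref=37.0000 raw=[46.2500 55.5000 74.0000 44.4000]
Wrap final raw readings (mod 60): 46.2500 mod 60 = 46.2500; 55.5000 mod 60 = 55.5000; 74.0000 mod 60 = 14.0000; 44.4000 mod 60 = 44.4000

Answer: 46.2500 55.5000 14.0000 44.4000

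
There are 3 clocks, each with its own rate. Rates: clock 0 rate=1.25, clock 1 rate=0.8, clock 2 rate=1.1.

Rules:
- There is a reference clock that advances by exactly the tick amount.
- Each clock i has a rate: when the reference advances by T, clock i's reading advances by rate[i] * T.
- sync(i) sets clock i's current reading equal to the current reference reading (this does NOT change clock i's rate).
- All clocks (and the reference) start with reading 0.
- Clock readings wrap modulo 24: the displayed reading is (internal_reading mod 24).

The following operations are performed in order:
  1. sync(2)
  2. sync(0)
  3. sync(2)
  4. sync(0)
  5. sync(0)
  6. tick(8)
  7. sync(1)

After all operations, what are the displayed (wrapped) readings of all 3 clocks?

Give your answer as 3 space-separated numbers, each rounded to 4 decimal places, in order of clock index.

Answer: 10.0000 8.0000 8.8000

Derivation:
After op 1 sync(2): ref=0.0000 raw=[0.0000 0.0000 0.0000]
After op 2 sync(0): ref=0.0000 raw=[0.0000 0.0000 0.0000]
After op 3 sync(2): ref=0.0000 raw=[0.0000 0.0000 0.0000]
After op 4 sync(0): ref=0.0000 raw=[0.0000 0.0000 0.0000]
After op 5 sync(0): ref=0.0000 raw=[0.0000 0.0000 0.0000]
After op 6 tick(8): ref=8.0000 raw=[10.0000 6.4000 8.8000]
After op 7 sync(1): ref=8.0000 raw=[10.0000 8.0000 8.8000]
Wrap final raw readings (mod 24): 10.0000 mod 24 = 10.0000; 8.0000 mod 24 = 8.0000; 8.8000 mod 24 = 8.8000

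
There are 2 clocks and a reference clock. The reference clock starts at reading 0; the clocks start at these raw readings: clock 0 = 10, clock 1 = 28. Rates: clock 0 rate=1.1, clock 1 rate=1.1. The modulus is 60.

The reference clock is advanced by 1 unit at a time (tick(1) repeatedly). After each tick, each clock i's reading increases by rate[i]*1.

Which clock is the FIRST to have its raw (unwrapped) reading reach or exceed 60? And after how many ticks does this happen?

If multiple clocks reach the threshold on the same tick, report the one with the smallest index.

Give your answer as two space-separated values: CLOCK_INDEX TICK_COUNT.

clock 0: start=10, rate=1.1, needs 60-10 = 50; ticks = ceil(50/1.1) = ceil(45.4545) = 46; reading at tick 46 = 10 + 1.1*46 = 60.6000
clock 1: start=28, rate=1.1, needs 60-28 = 32; ticks = ceil(32/1.1) = ceil(29.0909) = 30; reading at tick 30 = 28 + 1.1*30 = 61.0000
Minimum tick count = 30; winners = [1]; smallest index = 1

Answer: 1 30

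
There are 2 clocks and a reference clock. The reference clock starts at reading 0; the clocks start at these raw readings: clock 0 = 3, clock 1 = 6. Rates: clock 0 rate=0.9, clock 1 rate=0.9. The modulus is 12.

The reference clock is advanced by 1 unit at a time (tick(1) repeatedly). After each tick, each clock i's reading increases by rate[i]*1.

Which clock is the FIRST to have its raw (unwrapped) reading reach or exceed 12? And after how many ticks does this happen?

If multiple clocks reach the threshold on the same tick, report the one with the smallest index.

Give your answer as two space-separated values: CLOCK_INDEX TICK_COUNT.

clock 0: start=3, rate=0.9, needs 12-3 = 9; ticks = ceil(9/0.9) = ceil(10.0000) = 10; reading at tick 10 = 3 + 0.9*10 = 12.0000
clock 1: start=6, rate=0.9, needs 12-6 = 6; ticks = ceil(6/0.9) = ceil(6.6667) = 7; reading at tick 7 = 6 + 0.9*7 = 12.3000
Minimum tick count = 7; winners = [1]; smallest index = 1

Answer: 1 7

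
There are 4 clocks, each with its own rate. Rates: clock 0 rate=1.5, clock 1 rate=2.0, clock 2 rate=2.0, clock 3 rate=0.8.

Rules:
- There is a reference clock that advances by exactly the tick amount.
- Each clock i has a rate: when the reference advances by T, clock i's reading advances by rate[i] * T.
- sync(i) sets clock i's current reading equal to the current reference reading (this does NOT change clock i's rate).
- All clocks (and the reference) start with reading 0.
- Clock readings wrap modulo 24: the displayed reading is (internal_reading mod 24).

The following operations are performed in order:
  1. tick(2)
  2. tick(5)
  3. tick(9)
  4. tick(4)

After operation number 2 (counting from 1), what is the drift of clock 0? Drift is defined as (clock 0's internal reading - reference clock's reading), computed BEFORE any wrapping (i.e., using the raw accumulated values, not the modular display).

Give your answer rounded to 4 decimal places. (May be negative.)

Answer: 3.5000

Derivation:
After op 1 tick(2): ref=2.0000 raw=[3.0000 4.0000 4.0000 1.6000]
After op 2 tick(5): ref=7.0000 raw=[10.5000 14.0000 14.0000 5.6000]
Drift of clock 0 after op 2: 10.5000 - 7.0000 = 3.5000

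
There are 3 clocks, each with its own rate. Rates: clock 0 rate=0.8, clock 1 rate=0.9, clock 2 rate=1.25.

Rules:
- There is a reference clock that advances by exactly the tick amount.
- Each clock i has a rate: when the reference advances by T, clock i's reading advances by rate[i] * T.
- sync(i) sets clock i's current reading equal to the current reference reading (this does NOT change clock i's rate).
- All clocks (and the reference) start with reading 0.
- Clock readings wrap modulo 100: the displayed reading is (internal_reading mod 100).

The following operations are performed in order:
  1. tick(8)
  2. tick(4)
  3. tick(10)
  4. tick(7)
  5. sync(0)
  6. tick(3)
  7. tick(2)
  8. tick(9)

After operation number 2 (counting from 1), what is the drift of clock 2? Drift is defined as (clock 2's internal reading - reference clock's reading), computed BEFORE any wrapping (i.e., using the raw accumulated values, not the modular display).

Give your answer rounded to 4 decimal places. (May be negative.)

After op 1 tick(8): ref=8.0000 raw=[6.4000 7.2000 10.0000]
After op 2 tick(4): ref=12.0000 raw=[9.6000 10.8000 15.0000]
Drift of clock 2 after op 2: 15.0000 - 12.0000 = 3.0000

Answer: 3.0000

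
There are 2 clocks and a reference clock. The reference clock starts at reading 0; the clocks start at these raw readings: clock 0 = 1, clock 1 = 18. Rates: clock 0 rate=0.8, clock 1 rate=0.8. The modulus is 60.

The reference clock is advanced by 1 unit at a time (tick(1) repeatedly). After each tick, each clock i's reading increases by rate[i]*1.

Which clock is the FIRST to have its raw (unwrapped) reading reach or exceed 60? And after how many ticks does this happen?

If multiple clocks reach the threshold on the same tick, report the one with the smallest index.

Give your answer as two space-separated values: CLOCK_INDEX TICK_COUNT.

Answer: 1 53

Derivation:
clock 0: start=1, rate=0.8, needs 60-1 = 59; ticks = ceil(59/0.8) = ceil(73.7500) = 74; reading at tick 74 = 1 + 0.8*74 = 60.2000
clock 1: start=18, rate=0.8, needs 60-18 = 42; ticks = ceil(42/0.8) = ceil(52.5000) = 53; reading at tick 53 = 18 + 0.8*53 = 60.4000
Minimum tick count = 53; winners = [1]; smallest index = 1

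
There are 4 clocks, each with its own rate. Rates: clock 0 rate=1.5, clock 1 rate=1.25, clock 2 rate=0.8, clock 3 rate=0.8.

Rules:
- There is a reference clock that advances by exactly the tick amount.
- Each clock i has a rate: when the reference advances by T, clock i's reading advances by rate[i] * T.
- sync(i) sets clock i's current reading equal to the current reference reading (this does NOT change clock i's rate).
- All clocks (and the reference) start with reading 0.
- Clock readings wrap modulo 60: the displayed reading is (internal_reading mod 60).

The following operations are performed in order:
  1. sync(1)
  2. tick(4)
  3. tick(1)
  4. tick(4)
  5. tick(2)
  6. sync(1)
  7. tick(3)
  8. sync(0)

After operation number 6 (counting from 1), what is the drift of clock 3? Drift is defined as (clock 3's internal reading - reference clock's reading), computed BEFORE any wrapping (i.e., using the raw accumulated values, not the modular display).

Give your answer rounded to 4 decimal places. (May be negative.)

Answer: -2.2000

Derivation:
After op 1 sync(1): ref=0.0000 raw=[0.0000 0.0000 0.0000 0.0000]
After op 2 tick(4): ref=4.0000 raw=[6.0000 5.0000 3.2000 3.2000]
After op 3 tick(1): ref=5.0000 raw=[7.5000 6.2500 4.0000 4.0000]
After op 4 tick(4): ref=9.0000 raw=[13.5000 11.2500 7.2000 7.2000]
After op 5 tick(2): ref=11.0000 raw=[16.5000 13.7500 8.8000 8.8000]
After op 6 sync(1): ref=11.0000 raw=[16.5000 11.0000 8.8000 8.8000]
Drift of clock 3 after op 6: 8.8000 - 11.0000 = -2.2000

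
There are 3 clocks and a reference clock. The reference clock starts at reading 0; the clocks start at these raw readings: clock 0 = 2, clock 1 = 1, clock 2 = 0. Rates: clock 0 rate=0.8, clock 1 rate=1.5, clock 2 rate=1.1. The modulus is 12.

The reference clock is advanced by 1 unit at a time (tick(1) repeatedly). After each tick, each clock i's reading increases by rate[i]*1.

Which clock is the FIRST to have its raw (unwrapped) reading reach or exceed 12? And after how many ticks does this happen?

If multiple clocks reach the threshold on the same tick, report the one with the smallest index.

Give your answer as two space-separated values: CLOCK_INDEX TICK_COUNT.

Answer: 1 8

Derivation:
clock 0: start=2, rate=0.8, needs 12-2 = 10; ticks = ceil(10/0.8) = ceil(12.5000) = 13; reading at tick 13 = 2 + 0.8*13 = 12.4000
clock 1: start=1, rate=1.5, needs 12-1 = 11; ticks = ceil(11/1.5) = ceil(7.3333) = 8; reading at tick 8 = 1 + 1.5*8 = 13.0000
clock 2: start=0, rate=1.1, needs 12-0 = 12; ticks = ceil(12/1.1) = ceil(10.9091) = 11; reading at tick 11 = 0 + 1.1*11 = 12.1000
Minimum tick count = 8; winners = [1]; smallest index = 1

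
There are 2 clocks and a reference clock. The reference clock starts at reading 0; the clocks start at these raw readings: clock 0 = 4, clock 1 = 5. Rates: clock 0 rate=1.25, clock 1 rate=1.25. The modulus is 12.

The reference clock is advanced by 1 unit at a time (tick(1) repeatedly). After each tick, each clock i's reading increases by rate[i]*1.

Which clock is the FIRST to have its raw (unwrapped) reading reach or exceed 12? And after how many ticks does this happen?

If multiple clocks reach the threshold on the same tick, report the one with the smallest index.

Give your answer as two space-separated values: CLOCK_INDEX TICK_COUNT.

Answer: 1 6

Derivation:
clock 0: start=4, rate=1.25, needs 12-4 = 8; ticks = ceil(8/1.25) = ceil(6.4000) = 7; reading at tick 7 = 4 + 1.25*7 = 12.7500
clock 1: start=5, rate=1.25, needs 12-5 = 7; ticks = ceil(7/1.25) = ceil(5.6000) = 6; reading at tick 6 = 5 + 1.25*6 = 12.5000
Minimum tick count = 6; winners = [1]; smallest index = 1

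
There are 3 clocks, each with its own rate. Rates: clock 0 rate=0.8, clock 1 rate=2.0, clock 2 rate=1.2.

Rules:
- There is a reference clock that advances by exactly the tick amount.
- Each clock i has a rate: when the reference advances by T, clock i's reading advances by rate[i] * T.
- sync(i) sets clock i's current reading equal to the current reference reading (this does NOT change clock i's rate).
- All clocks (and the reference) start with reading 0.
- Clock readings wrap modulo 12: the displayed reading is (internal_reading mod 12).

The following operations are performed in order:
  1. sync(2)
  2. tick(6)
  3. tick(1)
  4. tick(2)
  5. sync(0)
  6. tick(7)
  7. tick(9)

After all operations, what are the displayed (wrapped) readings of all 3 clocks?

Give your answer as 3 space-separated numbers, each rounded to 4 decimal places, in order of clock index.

Answer: 9.8000 2.0000 6.0000

Derivation:
After op 1 sync(2): ref=0.0000 raw=[0.0000 0.0000 0.0000]
After op 2 tick(6): ref=6.0000 raw=[4.8000 12.0000 7.2000]
After op 3 tick(1): ref=7.0000 raw=[5.6000 14.0000 8.4000]
After op 4 tick(2): ref=9.0000 raw=[7.2000 18.0000 10.8000]
After op 5 sync(0): ref=9.0000 raw=[9.0000 18.0000 10.8000]
After op 6 tick(7): ref=16.0000 raw=[14.6000 32.0000 19.2000]
After op 7 tick(9): ref=25.0000 raw=[21.8000 50.0000 30.0000]
Wrap final raw readings (mod 12): 21.8000 mod 12 = 9.8000; 50.0000 mod 12 = 2.0000; 30.0000 mod 12 = 6.0000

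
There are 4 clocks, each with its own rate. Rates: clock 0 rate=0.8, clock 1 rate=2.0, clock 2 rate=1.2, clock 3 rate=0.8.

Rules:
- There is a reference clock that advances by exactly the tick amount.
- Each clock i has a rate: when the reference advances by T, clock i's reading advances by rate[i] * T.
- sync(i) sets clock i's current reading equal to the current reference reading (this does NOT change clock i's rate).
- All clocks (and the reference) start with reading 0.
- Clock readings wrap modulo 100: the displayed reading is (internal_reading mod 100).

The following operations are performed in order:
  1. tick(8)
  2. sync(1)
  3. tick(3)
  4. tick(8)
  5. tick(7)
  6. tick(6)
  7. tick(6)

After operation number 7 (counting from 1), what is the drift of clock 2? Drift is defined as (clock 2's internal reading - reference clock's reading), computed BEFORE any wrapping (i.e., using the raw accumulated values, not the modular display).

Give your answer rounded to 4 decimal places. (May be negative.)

Answer: 7.6000

Derivation:
After op 1 tick(8): ref=8.0000 raw=[6.4000 16.0000 9.6000 6.4000]
After op 2 sync(1): ref=8.0000 raw=[6.4000 8.0000 9.6000 6.4000]
After op 3 tick(3): ref=11.0000 raw=[8.8000 14.0000 13.2000 8.8000]
After op 4 tick(8): ref=19.0000 raw=[15.2000 30.0000 22.8000 15.2000]
After op 5 tick(7): ref=26.0000 raw=[20.8000 44.0000 31.2000 20.8000]
After op 6 tick(6): ref=32.0000 raw=[25.6000 56.0000 38.4000 25.6000]
After op 7 tick(6): ref=38.0000 raw=[30.4000 68.0000 45.6000 30.4000]
Drift of clock 2 after op 7: 45.6000 - 38.0000 = 7.6000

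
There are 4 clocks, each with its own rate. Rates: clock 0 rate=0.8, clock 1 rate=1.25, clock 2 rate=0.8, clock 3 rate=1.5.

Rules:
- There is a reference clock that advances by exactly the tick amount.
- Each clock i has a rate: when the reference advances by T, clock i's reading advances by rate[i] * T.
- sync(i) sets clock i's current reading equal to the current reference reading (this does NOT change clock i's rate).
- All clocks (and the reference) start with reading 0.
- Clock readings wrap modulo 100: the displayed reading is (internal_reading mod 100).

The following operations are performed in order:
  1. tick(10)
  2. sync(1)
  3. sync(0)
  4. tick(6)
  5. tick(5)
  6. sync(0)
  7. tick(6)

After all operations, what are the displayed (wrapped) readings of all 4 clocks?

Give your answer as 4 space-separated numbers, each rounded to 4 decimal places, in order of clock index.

After op 1 tick(10): ref=10.0000 raw=[8.0000 12.5000 8.0000 15.0000]
After op 2 sync(1): ref=10.0000 raw=[8.0000 10.0000 8.0000 15.0000]
After op 3 sync(0): ref=10.0000 raw=[10.0000 10.0000 8.0000 15.0000]
After op 4 tick(6): ref=16.0000 raw=[14.8000 17.5000 12.8000 24.0000]
After op 5 tick(5): ref=21.0000 raw=[18.8000 23.7500 16.8000 31.5000]
After op 6 sync(0): ref=21.0000 raw=[21.0000 23.7500 16.8000 31.5000]
After op 7 tick(6): ref=27.0000 raw=[25.8000 31.2500 21.6000 40.5000]
Wrap final raw readings (mod 100): 25.8000 mod 100 = 25.8000; 31.2500 mod 100 = 31.2500; 21.6000 mod 100 = 21.6000; 40.5000 mod 100 = 40.5000

Answer: 25.8000 31.2500 21.6000 40.5000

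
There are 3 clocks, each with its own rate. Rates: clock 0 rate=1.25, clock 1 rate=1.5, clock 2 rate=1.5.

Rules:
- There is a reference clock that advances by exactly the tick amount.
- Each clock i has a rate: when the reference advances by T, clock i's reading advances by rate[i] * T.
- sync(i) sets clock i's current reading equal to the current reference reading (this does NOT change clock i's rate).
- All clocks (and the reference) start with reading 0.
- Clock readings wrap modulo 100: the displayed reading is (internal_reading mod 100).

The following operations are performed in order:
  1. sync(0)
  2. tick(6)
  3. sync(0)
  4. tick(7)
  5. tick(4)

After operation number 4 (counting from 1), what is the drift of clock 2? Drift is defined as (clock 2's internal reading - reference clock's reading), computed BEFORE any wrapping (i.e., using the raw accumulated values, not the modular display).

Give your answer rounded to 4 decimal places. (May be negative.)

Answer: 6.5000

Derivation:
After op 1 sync(0): ref=0.0000 raw=[0.0000 0.0000 0.0000]
After op 2 tick(6): ref=6.0000 raw=[7.5000 9.0000 9.0000]
After op 3 sync(0): ref=6.0000 raw=[6.0000 9.0000 9.0000]
After op 4 tick(7): ref=13.0000 raw=[14.7500 19.5000 19.5000]
Drift of clock 2 after op 4: 19.5000 - 13.0000 = 6.5000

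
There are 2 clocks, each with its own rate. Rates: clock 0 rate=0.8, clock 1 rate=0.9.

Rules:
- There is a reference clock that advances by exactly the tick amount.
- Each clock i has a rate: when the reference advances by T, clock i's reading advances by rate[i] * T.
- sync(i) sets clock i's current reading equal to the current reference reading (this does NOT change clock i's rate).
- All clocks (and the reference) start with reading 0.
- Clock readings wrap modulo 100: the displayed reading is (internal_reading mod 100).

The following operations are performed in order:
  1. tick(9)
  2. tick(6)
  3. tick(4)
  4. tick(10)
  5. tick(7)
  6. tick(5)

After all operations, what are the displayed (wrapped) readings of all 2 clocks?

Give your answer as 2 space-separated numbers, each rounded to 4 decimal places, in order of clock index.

Answer: 32.8000 36.9000

Derivation:
After op 1 tick(9): ref=9.0000 raw=[7.2000 8.1000]
After op 2 tick(6): ref=15.0000 raw=[12.0000 13.5000]
After op 3 tick(4): ref=19.0000 raw=[15.2000 17.1000]
After op 4 tick(10): ref=29.0000 raw=[23.2000 26.1000]
After op 5 tick(7): ref=36.0000 raw=[28.8000 32.4000]
After op 6 tick(5): ref=41.0000 raw=[32.8000 36.9000]
Wrap final raw readings (mod 100): 32.8000 mod 100 = 32.8000; 36.9000 mod 100 = 36.9000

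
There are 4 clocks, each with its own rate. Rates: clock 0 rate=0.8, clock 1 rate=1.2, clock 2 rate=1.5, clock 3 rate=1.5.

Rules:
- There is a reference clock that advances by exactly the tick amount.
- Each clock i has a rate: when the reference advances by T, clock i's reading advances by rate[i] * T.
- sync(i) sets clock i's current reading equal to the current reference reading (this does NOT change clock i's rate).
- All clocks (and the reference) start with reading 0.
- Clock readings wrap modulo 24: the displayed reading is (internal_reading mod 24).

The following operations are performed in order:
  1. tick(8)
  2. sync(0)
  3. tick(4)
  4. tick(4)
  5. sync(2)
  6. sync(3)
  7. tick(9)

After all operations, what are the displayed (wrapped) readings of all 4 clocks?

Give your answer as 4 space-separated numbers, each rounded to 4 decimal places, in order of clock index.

Answer: 21.6000 6.0000 5.5000 5.5000

Derivation:
After op 1 tick(8): ref=8.0000 raw=[6.4000 9.6000 12.0000 12.0000]
After op 2 sync(0): ref=8.0000 raw=[8.0000 9.6000 12.0000 12.0000]
After op 3 tick(4): ref=12.0000 raw=[11.2000 14.4000 18.0000 18.0000]
After op 4 tick(4): ref=16.0000 raw=[14.4000 19.2000 24.0000 24.0000]
After op 5 sync(2): ref=16.0000 raw=[14.4000 19.2000 16.0000 24.0000]
After op 6 sync(3): ref=16.0000 raw=[14.4000 19.2000 16.0000 16.0000]
After op 7 tick(9): ref=25.0000 raw=[21.6000 30.0000 29.5000 29.5000]
Wrap final raw readings (mod 24): 21.6000 mod 24 = 21.6000; 30.0000 mod 24 = 6.0000; 29.5000 mod 24 = 5.5000; 29.5000 mod 24 = 5.5000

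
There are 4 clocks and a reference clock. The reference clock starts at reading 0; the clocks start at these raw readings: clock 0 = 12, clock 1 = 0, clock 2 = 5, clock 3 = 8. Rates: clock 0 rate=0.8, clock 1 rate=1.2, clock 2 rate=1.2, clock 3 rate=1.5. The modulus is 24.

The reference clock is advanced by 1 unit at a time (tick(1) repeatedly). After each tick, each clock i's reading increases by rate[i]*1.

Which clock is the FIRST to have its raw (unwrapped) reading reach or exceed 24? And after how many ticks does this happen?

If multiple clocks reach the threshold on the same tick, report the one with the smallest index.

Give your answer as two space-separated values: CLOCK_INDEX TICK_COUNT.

clock 0: start=12, rate=0.8, needs 24-12 = 12; ticks = ceil(12/0.8) = ceil(15.0000) = 15; reading at tick 15 = 12 + 0.8*15 = 24.0000
clock 1: start=0, rate=1.2, needs 24-0 = 24; ticks = ceil(24/1.2) = ceil(20.0000) = 20; reading at tick 20 = 0 + 1.2*20 = 24.0000
clock 2: start=5, rate=1.2, needs 24-5 = 19; ticks = ceil(19/1.2) = ceil(15.8333) = 16; reading at tick 16 = 5 + 1.2*16 = 24.2000
clock 3: start=8, rate=1.5, needs 24-8 = 16; ticks = ceil(16/1.5) = ceil(10.6667) = 11; reading at tick 11 = 8 + 1.5*11 = 24.5000
Minimum tick count = 11; winners = [3]; smallest index = 3

Answer: 3 11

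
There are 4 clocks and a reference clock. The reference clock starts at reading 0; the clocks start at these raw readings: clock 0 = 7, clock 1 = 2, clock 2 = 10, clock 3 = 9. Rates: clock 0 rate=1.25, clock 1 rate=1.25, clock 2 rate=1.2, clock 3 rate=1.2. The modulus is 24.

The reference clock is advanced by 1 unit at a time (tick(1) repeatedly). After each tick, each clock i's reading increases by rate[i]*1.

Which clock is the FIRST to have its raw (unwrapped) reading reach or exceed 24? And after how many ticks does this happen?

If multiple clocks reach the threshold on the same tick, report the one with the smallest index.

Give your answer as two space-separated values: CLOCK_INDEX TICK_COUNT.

clock 0: start=7, rate=1.25, needs 24-7 = 17; ticks = ceil(17/1.25) = ceil(13.6000) = 14; reading at tick 14 = 7 + 1.25*14 = 24.5000
clock 1: start=2, rate=1.25, needs 24-2 = 22; ticks = ceil(22/1.25) = ceil(17.6000) = 18; reading at tick 18 = 2 + 1.25*18 = 24.5000
clock 2: start=10, rate=1.2, needs 24-10 = 14; ticks = ceil(14/1.2) = ceil(11.6667) = 12; reading at tick 12 = 10 + 1.2*12 = 24.4000
clock 3: start=9, rate=1.2, needs 24-9 = 15; ticks = ceil(15/1.2) = ceil(12.5000) = 13; reading at tick 13 = 9 + 1.2*13 = 24.6000
Minimum tick count = 12; winners = [2]; smallest index = 2

Answer: 2 12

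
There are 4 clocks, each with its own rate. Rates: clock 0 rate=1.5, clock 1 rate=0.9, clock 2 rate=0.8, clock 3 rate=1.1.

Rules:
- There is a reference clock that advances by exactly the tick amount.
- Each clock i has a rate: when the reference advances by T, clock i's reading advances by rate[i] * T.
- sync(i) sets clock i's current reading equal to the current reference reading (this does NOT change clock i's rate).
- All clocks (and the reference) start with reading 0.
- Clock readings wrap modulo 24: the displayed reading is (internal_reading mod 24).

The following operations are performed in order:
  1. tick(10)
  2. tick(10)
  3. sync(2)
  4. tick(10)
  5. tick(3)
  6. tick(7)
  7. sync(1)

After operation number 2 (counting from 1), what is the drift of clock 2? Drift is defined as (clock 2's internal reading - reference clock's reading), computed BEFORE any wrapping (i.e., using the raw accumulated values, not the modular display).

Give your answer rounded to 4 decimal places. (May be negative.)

After op 1 tick(10): ref=10.0000 raw=[15.0000 9.0000 8.0000 11.0000]
After op 2 tick(10): ref=20.0000 raw=[30.0000 18.0000 16.0000 22.0000]
Drift of clock 2 after op 2: 16.0000 - 20.0000 = -4.0000

Answer: -4.0000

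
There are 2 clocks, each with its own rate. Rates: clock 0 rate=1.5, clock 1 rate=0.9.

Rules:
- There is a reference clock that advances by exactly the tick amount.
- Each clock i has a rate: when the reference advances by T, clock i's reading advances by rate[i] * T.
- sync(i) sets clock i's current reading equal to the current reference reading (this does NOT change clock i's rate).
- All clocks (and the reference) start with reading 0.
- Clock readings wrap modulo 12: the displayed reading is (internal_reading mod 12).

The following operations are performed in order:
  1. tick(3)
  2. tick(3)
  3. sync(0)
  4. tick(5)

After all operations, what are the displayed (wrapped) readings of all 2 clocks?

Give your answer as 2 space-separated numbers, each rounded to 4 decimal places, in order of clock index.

After op 1 tick(3): ref=3.0000 raw=[4.5000 2.7000]
After op 2 tick(3): ref=6.0000 raw=[9.0000 5.4000]
After op 3 sync(0): ref=6.0000 raw=[6.0000 5.4000]
After op 4 tick(5): ref=11.0000 raw=[13.5000 9.9000]
Wrap final raw readings (mod 12): 13.5000 mod 12 = 1.5000; 9.9000 mod 12 = 9.9000

Answer: 1.5000 9.9000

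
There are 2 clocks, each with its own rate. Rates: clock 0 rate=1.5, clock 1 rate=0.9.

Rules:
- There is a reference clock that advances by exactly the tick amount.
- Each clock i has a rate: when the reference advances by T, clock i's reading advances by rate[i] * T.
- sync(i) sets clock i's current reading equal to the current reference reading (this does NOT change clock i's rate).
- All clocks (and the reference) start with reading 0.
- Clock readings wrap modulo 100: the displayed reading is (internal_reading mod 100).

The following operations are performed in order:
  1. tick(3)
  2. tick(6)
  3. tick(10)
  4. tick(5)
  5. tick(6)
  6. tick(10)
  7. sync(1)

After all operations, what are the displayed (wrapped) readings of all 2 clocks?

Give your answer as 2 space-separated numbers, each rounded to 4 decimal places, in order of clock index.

Answer: 60.0000 40.0000

Derivation:
After op 1 tick(3): ref=3.0000 raw=[4.5000 2.7000]
After op 2 tick(6): ref=9.0000 raw=[13.5000 8.1000]
After op 3 tick(10): ref=19.0000 raw=[28.5000 17.1000]
After op 4 tick(5): ref=24.0000 raw=[36.0000 21.6000]
After op 5 tick(6): ref=30.0000 raw=[45.0000 27.0000]
After op 6 tick(10): ref=40.0000 raw=[60.0000 36.0000]
After op 7 sync(1): ref=40.0000 raw=[60.0000 40.0000]
Wrap final raw readings (mod 100): 60.0000 mod 100 = 60.0000; 40.0000 mod 100 = 40.0000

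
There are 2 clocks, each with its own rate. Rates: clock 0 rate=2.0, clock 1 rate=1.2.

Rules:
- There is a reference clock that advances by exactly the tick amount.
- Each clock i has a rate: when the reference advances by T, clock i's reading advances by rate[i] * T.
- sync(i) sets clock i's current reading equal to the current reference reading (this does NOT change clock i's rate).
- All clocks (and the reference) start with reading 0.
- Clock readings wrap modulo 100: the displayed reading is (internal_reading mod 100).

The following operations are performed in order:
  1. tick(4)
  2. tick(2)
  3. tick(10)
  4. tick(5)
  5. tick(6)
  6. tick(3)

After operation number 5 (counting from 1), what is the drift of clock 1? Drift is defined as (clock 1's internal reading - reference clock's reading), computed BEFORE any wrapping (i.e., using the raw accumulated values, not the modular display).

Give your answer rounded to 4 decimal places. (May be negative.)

After op 1 tick(4): ref=4.0000 raw=[8.0000 4.8000]
After op 2 tick(2): ref=6.0000 raw=[12.0000 7.2000]
After op 3 tick(10): ref=16.0000 raw=[32.0000 19.2000]
After op 4 tick(5): ref=21.0000 raw=[42.0000 25.2000]
After op 5 tick(6): ref=27.0000 raw=[54.0000 32.4000]
Drift of clock 1 after op 5: 32.4000 - 27.0000 = 5.4000

Answer: 5.4000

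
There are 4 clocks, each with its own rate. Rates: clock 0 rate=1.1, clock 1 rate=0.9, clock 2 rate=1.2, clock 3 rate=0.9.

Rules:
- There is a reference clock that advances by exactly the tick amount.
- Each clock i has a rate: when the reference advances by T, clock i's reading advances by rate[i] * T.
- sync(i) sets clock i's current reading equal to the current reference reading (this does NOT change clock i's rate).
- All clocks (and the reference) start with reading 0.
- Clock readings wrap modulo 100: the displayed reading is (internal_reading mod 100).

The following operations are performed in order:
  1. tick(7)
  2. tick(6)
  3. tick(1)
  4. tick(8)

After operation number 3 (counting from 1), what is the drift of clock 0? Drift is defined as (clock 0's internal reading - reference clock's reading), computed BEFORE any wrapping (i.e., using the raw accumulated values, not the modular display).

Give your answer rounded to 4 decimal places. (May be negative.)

Answer: 1.4000

Derivation:
After op 1 tick(7): ref=7.0000 raw=[7.7000 6.3000 8.4000 6.3000]
After op 2 tick(6): ref=13.0000 raw=[14.3000 11.7000 15.6000 11.7000]
After op 3 tick(1): ref=14.0000 raw=[15.4000 12.6000 16.8000 12.6000]
Drift of clock 0 after op 3: 15.4000 - 14.0000 = 1.4000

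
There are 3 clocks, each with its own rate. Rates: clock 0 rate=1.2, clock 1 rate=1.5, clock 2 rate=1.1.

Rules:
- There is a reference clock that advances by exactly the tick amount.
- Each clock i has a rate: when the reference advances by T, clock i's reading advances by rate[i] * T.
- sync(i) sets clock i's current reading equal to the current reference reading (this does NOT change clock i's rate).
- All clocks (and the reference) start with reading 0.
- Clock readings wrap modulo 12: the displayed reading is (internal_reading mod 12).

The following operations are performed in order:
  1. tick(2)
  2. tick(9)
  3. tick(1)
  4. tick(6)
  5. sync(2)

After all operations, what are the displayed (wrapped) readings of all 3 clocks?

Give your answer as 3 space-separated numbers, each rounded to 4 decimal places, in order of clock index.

After op 1 tick(2): ref=2.0000 raw=[2.4000 3.0000 2.2000]
After op 2 tick(9): ref=11.0000 raw=[13.2000 16.5000 12.1000]
After op 3 tick(1): ref=12.0000 raw=[14.4000 18.0000 13.2000]
After op 4 tick(6): ref=18.0000 raw=[21.6000 27.0000 19.8000]
After op 5 sync(2): ref=18.0000 raw=[21.6000 27.0000 18.0000]
Wrap final raw readings (mod 12): 21.6000 mod 12 = 9.6000; 27.0000 mod 12 = 3.0000; 18.0000 mod 12 = 6.0000

Answer: 9.6000 3.0000 6.0000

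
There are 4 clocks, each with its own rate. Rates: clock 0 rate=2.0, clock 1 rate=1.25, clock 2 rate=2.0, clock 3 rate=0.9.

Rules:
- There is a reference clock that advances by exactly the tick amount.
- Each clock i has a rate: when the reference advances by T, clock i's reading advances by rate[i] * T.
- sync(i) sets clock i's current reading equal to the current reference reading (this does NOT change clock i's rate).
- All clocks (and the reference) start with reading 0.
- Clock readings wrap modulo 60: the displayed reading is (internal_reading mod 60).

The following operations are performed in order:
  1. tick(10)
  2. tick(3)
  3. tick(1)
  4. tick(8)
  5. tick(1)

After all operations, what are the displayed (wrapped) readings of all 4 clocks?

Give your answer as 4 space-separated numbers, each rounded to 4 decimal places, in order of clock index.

Answer: 46.0000 28.7500 46.0000 20.7000

Derivation:
After op 1 tick(10): ref=10.0000 raw=[20.0000 12.5000 20.0000 9.0000]
After op 2 tick(3): ref=13.0000 raw=[26.0000 16.2500 26.0000 11.7000]
After op 3 tick(1): ref=14.0000 raw=[28.0000 17.5000 28.0000 12.6000]
After op 4 tick(8): ref=22.0000 raw=[44.0000 27.5000 44.0000 19.8000]
After op 5 tick(1): ref=23.0000 raw=[46.0000 28.7500 46.0000 20.7000]
Wrap final raw readings (mod 60): 46.0000 mod 60 = 46.0000; 28.7500 mod 60 = 28.7500; 46.0000 mod 60 = 46.0000; 20.7000 mod 60 = 20.7000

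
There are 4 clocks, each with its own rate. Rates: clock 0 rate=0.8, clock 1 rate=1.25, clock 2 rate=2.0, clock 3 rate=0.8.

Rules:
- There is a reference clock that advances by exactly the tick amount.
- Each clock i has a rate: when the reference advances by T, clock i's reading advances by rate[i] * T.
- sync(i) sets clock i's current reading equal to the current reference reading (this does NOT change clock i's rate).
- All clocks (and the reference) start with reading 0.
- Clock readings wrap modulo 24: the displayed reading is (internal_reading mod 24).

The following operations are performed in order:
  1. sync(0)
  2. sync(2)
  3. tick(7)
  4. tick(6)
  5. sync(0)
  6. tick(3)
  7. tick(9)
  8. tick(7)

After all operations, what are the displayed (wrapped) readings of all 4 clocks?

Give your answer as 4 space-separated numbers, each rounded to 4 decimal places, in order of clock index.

Answer: 4.2000 16.0000 16.0000 1.6000

Derivation:
After op 1 sync(0): ref=0.0000 raw=[0.0000 0.0000 0.0000 0.0000]
After op 2 sync(2): ref=0.0000 raw=[0.0000 0.0000 0.0000 0.0000]
After op 3 tick(7): ref=7.0000 raw=[5.6000 8.7500 14.0000 5.6000]
After op 4 tick(6): ref=13.0000 raw=[10.4000 16.2500 26.0000 10.4000]
After op 5 sync(0): ref=13.0000 raw=[13.0000 16.2500 26.0000 10.4000]
After op 6 tick(3): ref=16.0000 raw=[15.4000 20.0000 32.0000 12.8000]
After op 7 tick(9): ref=25.0000 raw=[22.6000 31.2500 50.0000 20.0000]
After op 8 tick(7): ref=32.0000 raw=[28.2000 40.0000 64.0000 25.6000]
Wrap final raw readings (mod 24): 28.2000 mod 24 = 4.2000; 40.0000 mod 24 = 16.0000; 64.0000 mod 24 = 16.0000; 25.6000 mod 24 = 1.6000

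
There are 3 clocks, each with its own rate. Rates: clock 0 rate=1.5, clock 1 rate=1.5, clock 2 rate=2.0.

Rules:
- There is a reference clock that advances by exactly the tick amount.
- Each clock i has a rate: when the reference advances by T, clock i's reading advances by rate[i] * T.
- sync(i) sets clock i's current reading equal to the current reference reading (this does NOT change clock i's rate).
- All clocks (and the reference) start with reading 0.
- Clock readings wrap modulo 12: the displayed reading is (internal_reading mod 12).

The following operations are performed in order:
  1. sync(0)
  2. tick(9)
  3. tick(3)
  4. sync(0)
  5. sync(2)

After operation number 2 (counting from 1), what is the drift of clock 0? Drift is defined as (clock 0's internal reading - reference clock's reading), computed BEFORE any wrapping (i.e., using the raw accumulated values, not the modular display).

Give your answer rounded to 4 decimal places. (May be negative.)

Answer: 4.5000

Derivation:
After op 1 sync(0): ref=0.0000 raw=[0.0000 0.0000 0.0000]
After op 2 tick(9): ref=9.0000 raw=[13.5000 13.5000 18.0000]
Drift of clock 0 after op 2: 13.5000 - 9.0000 = 4.5000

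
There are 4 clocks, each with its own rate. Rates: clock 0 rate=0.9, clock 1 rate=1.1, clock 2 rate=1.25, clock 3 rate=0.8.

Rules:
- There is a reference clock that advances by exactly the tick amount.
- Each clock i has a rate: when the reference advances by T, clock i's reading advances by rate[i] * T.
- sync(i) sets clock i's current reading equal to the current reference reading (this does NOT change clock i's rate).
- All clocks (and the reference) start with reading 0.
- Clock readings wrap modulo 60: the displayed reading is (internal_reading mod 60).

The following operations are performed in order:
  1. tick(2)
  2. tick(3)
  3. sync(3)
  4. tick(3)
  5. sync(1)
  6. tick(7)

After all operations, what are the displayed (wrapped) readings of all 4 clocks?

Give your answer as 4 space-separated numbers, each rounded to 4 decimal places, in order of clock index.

Answer: 13.5000 15.7000 18.7500 13.0000

Derivation:
After op 1 tick(2): ref=2.0000 raw=[1.8000 2.2000 2.5000 1.6000]
After op 2 tick(3): ref=5.0000 raw=[4.5000 5.5000 6.2500 4.0000]
After op 3 sync(3): ref=5.0000 raw=[4.5000 5.5000 6.2500 5.0000]
After op 4 tick(3): ref=8.0000 raw=[7.2000 8.8000 10.0000 7.4000]
After op 5 sync(1): ref=8.0000 raw=[7.2000 8.0000 10.0000 7.4000]
After op 6 tick(7): ref=15.0000 raw=[13.5000 15.7000 18.7500 13.0000]
Wrap final raw readings (mod 60): 13.5000 mod 60 = 13.5000; 15.7000 mod 60 = 15.7000; 18.7500 mod 60 = 18.7500; 13.0000 mod 60 = 13.0000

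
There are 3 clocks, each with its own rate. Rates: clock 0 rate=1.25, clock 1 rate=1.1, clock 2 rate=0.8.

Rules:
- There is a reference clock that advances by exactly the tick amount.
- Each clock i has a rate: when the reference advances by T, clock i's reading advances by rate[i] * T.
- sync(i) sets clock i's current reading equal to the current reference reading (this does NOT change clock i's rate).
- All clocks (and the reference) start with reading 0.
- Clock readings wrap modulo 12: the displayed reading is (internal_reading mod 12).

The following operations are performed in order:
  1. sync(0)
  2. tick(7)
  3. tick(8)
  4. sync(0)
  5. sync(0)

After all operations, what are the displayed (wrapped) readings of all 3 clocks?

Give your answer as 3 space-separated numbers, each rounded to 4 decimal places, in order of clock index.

Answer: 3.0000 4.5000 0.0000

Derivation:
After op 1 sync(0): ref=0.0000 raw=[0.0000 0.0000 0.0000]
After op 2 tick(7): ref=7.0000 raw=[8.7500 7.7000 5.6000]
After op 3 tick(8): ref=15.0000 raw=[18.7500 16.5000 12.0000]
After op 4 sync(0): ref=15.0000 raw=[15.0000 16.5000 12.0000]
After op 5 sync(0): ref=15.0000 raw=[15.0000 16.5000 12.0000]
Wrap final raw readings (mod 12): 15.0000 mod 12 = 3.0000; 16.5000 mod 12 = 4.5000; 12.0000 mod 12 = 0.0000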